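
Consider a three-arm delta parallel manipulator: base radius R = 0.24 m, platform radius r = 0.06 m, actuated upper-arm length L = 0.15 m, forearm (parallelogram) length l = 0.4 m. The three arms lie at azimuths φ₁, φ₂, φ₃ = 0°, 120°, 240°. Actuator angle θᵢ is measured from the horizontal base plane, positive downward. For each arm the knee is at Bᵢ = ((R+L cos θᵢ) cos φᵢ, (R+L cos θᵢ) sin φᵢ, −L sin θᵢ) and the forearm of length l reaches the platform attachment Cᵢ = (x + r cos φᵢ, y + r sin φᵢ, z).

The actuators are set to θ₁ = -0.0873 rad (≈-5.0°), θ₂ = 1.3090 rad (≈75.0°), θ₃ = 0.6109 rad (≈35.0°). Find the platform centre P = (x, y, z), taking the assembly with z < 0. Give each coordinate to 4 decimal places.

arm 1 at φ=0.0°: (R−r)+L cos θ1 = 0.3294;  S1 = (0.3294, 0.0000, 0.0131)
S2 = (0.2188·cos120.0°, 0.2188·sin120.0°, -0.1449) = (-0.1094, 0.1895, -0.1449)
S3 = (0.3029·cos240.0°, 0.3029·sin240.0°, -0.0860) = (-0.1514, -0.2623, -0.0860)
eliminate P² terms by subtracting sphere 1 from 2 and 3
[-0.8777 0.3790 -0.3159]·P = -0.0398;  [-0.9617 -0.5246 -0.1982]·P = -0.0096
det = 0.8249;  x = 0.0297+-0.2920z,  y = -0.0362+0.1574z
into |P−S₁|² = l²: 1.1100z² + 0.1375z + -0.0687 = 0;  Δ = 0.3239;  z = -0.3183 or 0.1944 → z<0 root = -0.3183
x = 0.1226, y = -0.0863

(0.1226, -0.0863, -0.3183)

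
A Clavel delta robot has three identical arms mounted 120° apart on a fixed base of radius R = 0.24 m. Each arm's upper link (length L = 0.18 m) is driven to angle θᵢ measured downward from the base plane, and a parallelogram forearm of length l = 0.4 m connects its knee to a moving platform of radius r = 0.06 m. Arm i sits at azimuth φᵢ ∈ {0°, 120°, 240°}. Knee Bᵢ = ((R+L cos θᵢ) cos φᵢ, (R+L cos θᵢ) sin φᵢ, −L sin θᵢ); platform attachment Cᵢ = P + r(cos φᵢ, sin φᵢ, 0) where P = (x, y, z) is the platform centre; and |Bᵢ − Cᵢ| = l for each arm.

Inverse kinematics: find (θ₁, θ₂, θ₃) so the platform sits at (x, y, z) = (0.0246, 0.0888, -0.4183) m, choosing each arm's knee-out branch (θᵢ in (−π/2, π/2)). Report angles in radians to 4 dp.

arm 1 (φ=0.0°): x'=0.0246, y'=0.0888
  e−x'=0.1554;  (l²−L²−(e−x')²−y'²−z²)/2L = -0.2206
  √(A²+B²)=0.4462;  θ1 = -1.2151+2.0878 ≈ 0.8728
φ2=120.0° → target in arm frame (0.0646, -0.0657)
  A cos θ + B sin θ = C:  0.1154·cos θ + -0.4183·sin θ = -0.1806
  √(A²+B²)=0.4339;  θ2 = -1.3016+2.0000 ≈ 0.6984
arm 3 (φ=240.0°): x'=-0.0892, y'=-0.0231
  A=0.2692, B=-0.4183, C=(l²−L²−A²−y'²−z²)/(2L)=-0.3344
  √(A²+B²)=0.4974;  θ3 = -0.9990+2.3080 ≈ 1.3090

θ₁ = 0.8728, θ₂ = 0.6984, θ₃ = 1.3090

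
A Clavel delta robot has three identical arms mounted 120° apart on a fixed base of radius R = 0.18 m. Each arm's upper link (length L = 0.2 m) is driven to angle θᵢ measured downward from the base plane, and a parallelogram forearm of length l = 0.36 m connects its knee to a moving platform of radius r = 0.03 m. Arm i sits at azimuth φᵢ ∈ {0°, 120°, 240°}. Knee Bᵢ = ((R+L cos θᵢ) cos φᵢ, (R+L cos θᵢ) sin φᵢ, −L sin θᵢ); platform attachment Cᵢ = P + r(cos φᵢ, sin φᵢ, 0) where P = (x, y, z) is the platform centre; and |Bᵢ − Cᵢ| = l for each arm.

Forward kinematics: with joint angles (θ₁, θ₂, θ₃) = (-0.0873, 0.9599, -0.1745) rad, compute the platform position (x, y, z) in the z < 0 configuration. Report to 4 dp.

(0.0441, -0.0844, -0.1539)

arm 1 at φ=0.0°: ρ1 = 0.3492;  S1 = (0.3492, 0.0000, 0.0174)
S2 = (0.2647·cos120.0°, 0.2647·sin120.0°, -0.1638) = (-0.1324, 0.2293, -0.1638)
φ3=240.0°: virtual centre (-0.1735, -0.3005, 0.0347), radius l
subtract pairs → two planes through P
plane₁₂: -0.9632x+0.4585y+-0.3625z = -0.0254
det = 1.0582;  x = 0.0147+-0.1909z,  y = -0.0244+0.3896z
quadratic in z: (1.1883)z²+(0.0738)z+(-0.0168)=0, √Δ=0.2919 → z ∈ {-0.1539, 0.0918}; z = -0.1539 (taking z<0)
x = 0.0441, y = -0.0844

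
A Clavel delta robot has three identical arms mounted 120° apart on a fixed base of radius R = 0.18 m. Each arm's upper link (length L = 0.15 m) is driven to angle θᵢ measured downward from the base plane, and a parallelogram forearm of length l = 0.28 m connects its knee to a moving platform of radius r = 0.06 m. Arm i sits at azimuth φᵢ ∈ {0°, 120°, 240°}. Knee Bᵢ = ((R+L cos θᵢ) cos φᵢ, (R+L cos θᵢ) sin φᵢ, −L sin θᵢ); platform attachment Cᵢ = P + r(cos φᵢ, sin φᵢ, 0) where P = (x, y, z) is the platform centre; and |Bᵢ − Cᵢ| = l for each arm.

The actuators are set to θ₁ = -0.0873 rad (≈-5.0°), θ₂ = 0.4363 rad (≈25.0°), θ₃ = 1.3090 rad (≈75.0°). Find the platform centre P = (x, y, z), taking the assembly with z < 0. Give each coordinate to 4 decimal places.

φ1=0.0°: virtual centre (0.2694, 0.0000, 0.0131), radius l
arm 2 at φ=120.0°: ρ2 = 0.2559;  S2 = (-0.1280, 0.2217, -0.0634)
φ3=240.0°: virtual centre (-0.0794, -0.1375, -0.1449), radius l
|S₂|²−|S₁|² = -0.0032;  |S₃|²−|S₁|² = -0.0265
[-0.7948 0.4433 -0.1529]·P = -0.0032;  [-0.6977 -0.2751 -0.3159]·P = -0.0265
Cramer: x(z) = 0.0240-0.3450z;  y(z) = 0.0357-0.2735z
quadratic in z: (1.1938)z²+(0.1237)z+(-0.0167)=0, √Δ=0.3084 → z ∈ {-0.1809, 0.0773}; z = -0.1809 (taking z<0)
x = 0.0864, y = 0.0852

(0.0864, 0.0852, -0.1809)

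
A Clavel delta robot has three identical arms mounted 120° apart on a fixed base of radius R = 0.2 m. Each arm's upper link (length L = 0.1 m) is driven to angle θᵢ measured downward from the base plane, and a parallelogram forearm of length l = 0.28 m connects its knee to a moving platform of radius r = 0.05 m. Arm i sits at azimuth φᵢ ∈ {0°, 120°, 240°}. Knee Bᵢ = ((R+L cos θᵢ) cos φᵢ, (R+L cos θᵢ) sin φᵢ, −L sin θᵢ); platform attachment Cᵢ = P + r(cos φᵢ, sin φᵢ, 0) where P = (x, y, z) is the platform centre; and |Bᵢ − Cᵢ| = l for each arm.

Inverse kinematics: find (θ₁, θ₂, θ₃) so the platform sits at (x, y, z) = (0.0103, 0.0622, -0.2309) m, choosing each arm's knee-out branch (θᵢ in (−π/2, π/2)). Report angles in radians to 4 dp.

φ1=0.0° → target in arm frame (0.0103, 0.0622)
  e−x'=0.1397;  (l²−L²−(e−x')²−y'²−z²)/2L = -0.0415
  √(A²+B²)=0.2699;  θ1 = -1.0267+1.7252 ≈ 0.6985
φ2=120.0° → target in arm frame (0.0487, -0.0400)
  A=0.1013, B=-0.2309, C=(l²−L²−A²−y'²−z²)/(2L)=0.0161
  γ=atan2(-0.2309,0.1013)=-1.1574;  ψ=arccos(0.0640)=1.5068;  θ2=γ+ψ≈0.3494
rotate P by −φ3: (-0.0590, -0.0222, -0.2309)
  A cos θ + B sin θ = C:  0.2090·cos θ + -0.2309·sin θ = -0.1455
  θ3 = atan2(B,A) + arccos(C/0.3115) = 1.2217

θ₁ = 0.6985, θ₂ = 0.3494, θ₃ = 1.2217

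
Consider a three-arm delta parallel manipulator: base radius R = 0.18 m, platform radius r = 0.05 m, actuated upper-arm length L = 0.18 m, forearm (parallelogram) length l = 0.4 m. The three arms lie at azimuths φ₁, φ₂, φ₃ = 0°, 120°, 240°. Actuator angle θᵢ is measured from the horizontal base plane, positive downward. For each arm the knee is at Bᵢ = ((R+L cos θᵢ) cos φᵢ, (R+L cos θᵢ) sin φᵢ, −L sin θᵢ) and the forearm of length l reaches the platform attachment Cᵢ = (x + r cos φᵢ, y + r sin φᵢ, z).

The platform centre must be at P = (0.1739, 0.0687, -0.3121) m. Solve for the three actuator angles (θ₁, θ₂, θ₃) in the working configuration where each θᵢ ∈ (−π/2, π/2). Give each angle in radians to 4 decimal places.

rotate P by −φ1: (0.1739, 0.0687, -0.3121)
  A=-0.0439, B=-0.3121, C=(l²−L²−A²−y'²−z²)/(2L)=0.0654
  γ=atan2(-0.3121,-0.0439)=-1.7105;  ψ=arccos(0.2075)=1.3617;  θ1=γ+ψ≈-0.3488
φ2=120.0° → target in arm frame (-0.0275, -0.1850)
  A=0.1575, B=-0.3121, C=(l²−L²−A²−y'²−z²)/(2L)=-0.0800
  γ=atan2(-0.3121,0.1575)=-1.1036;  ψ=arccos(-0.2289)=1.8017;  θ2=γ+ψ≈0.6982
arm 3 (φ=240.0°): x'=-0.1464, y'=0.1163
  A cos θ + B sin θ = C:  0.2764·cos θ + -0.3121·sin θ = -0.1660
  θ3 = atan2(B,A) + arccos(C/0.4169) = 1.1343

θ₁ = -0.3488, θ₂ = 0.6982, θ₃ = 1.1343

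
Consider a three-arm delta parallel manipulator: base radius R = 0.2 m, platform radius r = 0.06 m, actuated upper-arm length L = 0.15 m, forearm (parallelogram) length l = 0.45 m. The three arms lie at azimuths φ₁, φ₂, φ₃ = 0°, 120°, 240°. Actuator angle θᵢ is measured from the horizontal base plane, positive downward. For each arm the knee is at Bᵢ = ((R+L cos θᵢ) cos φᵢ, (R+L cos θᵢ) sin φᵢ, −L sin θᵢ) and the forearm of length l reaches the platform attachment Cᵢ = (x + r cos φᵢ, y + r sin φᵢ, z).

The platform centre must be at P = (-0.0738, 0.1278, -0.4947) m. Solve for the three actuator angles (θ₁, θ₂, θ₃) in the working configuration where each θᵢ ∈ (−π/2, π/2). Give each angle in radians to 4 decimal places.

φ1=0.0° → target in arm frame (-0.0738, 0.1278)
  e−x'=0.2138;  (l²−L²−(e−x')²−y'²−z²)/2L = -0.4226
  √(A²+B²)=0.5389;  θ1 = -1.1629+2.4720 ≈ 1.3092
rotate P by −φ2: (0.1476, 0.0000, -0.4947)
  A cos θ + B sin θ = C:  -0.0076·cos θ + -0.4947·sin θ = -0.2160
  θ2 = atan2(B,A) + arccos(C/0.4948) = 0.4364
rotate P by −φ3: (-0.0738, -0.1278, -0.4947)
  e−x'=0.2138;  (l²−L²−(e−x')²−y'²−z²)/2L = -0.4226
  √(A²+B²)=0.5389;  θ3 = -1.1629+2.4720 ≈ 1.3091

θ₁ = 1.3092, θ₂ = 0.4364, θ₃ = 1.3091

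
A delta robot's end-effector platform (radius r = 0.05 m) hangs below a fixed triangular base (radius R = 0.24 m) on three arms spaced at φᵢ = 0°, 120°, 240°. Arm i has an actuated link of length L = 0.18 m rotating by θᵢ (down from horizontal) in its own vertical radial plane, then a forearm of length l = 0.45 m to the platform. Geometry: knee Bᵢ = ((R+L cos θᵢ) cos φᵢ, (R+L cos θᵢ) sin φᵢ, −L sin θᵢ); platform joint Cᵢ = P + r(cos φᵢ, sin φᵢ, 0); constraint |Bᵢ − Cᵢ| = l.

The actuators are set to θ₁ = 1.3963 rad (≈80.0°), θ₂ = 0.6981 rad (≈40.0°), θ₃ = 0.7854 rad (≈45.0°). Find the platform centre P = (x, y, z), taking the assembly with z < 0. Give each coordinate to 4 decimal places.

φ1=0.0°: virtual centre (0.2213, 0.0000, -0.1773), radius l
S2 = (0.3279·cos120.0°, 0.3279·sin120.0°, -0.1157) = (-0.1639, 0.2840, -0.1157)
S3 = (0.3173·cos240.0°, 0.3173·sin240.0°, -0.1273) = (-0.1586, -0.2748, -0.1273)
|S₂|²−|S₁|² = 0.0405;  |S₃|²−|S₁|² = 0.0365
linear system: -0.7704x+0.5679y = 0.0405−0.1231z; -0.7598x+-0.5495y = 0.0365−0.1000z
det = 0.8549;  x = -0.0503+0.1456z,  y = 0.0031+-0.0193z
into |P−S₁|² = l²: 1.0216z² + 0.2754z + -0.0973 = 0;  Δ = 0.4735;  z = -0.4716 or 0.2020 → z<0 root = -0.4716
x = -0.1189, y = 0.0123

(-0.1189, 0.0123, -0.4716)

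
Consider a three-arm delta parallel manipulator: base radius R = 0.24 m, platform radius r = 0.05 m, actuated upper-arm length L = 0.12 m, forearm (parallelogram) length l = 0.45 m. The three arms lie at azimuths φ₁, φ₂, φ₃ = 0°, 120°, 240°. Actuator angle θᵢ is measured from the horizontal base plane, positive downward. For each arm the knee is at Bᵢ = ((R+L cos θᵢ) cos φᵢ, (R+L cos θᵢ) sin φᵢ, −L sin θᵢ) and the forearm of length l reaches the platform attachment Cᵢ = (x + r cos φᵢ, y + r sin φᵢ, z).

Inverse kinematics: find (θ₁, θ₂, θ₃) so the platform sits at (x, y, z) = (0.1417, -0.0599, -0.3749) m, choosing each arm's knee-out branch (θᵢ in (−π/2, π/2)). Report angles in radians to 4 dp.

θ₁ = -0.3486, θ₂ = 1.2215, θ₃ = 0.6983

φ1=0.0° → target in arm frame (0.1417, -0.0599)
  A cos θ + B sin θ = C:  0.0483·cos θ + -0.3749·sin θ = 0.1735
  √(A²+B²)=0.3780;  θ1 = -1.4427+1.0941 ≈ -0.3486
φ2=120.0° → target in arm frame (-0.1227, -0.0928)
  A cos θ + B sin θ = C:  0.3127·cos θ + -0.3749·sin θ = -0.2452
  γ=atan2(-0.3749,0.3127)=-0.8756;  ψ=arccos(-0.5023)=2.0970;  θ2=γ+ψ≈1.2215
rotate P by −φ3: (-0.0190, 0.1527, -0.3749)
  A=0.2090, B=-0.3749, C=(l²−L²−A²−y'²−z²)/(2L)=-0.0809
  γ=atan2(-0.3749,0.2090)=-1.0623;  ψ=arccos(-0.1886)=1.7605;  θ3=γ+ψ≈0.6983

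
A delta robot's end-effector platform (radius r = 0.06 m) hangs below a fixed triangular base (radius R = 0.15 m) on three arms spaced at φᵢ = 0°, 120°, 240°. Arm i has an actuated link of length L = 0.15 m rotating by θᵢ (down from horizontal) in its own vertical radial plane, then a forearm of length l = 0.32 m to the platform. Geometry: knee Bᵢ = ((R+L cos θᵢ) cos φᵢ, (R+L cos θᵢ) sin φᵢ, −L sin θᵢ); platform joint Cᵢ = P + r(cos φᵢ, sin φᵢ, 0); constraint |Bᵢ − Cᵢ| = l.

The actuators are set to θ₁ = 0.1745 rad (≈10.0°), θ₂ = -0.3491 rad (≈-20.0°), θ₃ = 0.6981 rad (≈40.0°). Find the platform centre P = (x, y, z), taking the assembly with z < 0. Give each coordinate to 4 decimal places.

(0.0059, 0.0946, -0.2254)

φ1=0.0°: virtual centre (0.2377, 0.0000, -0.0260), radius l
S2 = (0.2310·cos120.0°, 0.2310·sin120.0°, 0.0513) = (-0.1155, 0.2000, 0.0513)
φ3=240.0°: virtual centre (-0.1025, -0.1775, -0.0964), radius l
subtract pairs → two planes through P
linear system: -0.7064x+0.4000y = -0.0012−0.1547z; -0.6804x+-0.3549y = -0.0059−-0.1407z
det = 0.5229;  x = 0.0053+-0.0027z,  y = 0.0064+-0.3914z
into |P−S₁|² = l²: 1.1532z² + 0.0483z + -0.0477 = 0;  Δ = 0.2223;  z = -0.2254 or 0.1835 → z<0 root = -0.2254
x = 0.0059, y = 0.0946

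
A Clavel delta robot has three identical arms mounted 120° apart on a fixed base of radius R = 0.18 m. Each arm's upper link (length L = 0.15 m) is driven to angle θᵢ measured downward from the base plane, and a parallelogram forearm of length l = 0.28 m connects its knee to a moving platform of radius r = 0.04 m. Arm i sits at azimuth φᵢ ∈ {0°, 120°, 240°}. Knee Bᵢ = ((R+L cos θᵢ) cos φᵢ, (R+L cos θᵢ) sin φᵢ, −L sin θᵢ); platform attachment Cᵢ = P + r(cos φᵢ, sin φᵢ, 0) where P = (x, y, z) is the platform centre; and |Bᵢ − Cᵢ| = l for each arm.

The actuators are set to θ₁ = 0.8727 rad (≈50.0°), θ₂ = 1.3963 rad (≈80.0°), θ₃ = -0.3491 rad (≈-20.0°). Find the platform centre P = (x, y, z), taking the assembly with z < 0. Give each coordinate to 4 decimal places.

(-0.0086, -0.1255, -0.1658)

arm 1 at φ=0.0°: (R−r)+L cos θ1 = 0.2364;  S1 = (0.2364, 0.0000, -0.1149)
φ2=120.0°: virtual centre (-0.0830, 0.1438, -0.1477), radius l
S3 = (0.2810·cos240.0°, 0.2810·sin240.0°, 0.0513) = (-0.1405, -0.2433, 0.0513)
eliminate P² terms by subtracting sphere 1 from 2 and 3
plane₁₂: -0.6389x+0.2876y+-0.0656z = -0.0197
det = 0.5277;  x = 0.0114+0.1207z,  y = -0.0432+0.4962z
into |P−S₁|² = l²: 1.2608z² + 0.1326z + -0.0127 = 0;  Δ = 0.0815;  z = -0.1658 or 0.0607 → z<0 root = -0.1658
x = -0.0086, y = -0.1255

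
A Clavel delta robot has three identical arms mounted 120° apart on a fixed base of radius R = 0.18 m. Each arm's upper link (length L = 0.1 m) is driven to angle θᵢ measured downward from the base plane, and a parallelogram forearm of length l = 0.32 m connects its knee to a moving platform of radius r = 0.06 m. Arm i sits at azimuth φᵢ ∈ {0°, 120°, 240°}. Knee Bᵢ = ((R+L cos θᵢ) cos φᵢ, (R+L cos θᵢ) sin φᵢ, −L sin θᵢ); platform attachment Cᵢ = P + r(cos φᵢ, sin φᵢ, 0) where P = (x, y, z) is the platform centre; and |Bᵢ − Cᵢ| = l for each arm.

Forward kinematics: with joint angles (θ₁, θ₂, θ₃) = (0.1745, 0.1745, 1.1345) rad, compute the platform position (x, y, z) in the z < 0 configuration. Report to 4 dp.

centre 1 = (0.2185·cos0.0°, 0.2185·sin0.0°, -0.0174) = (0.2185, 0.0000, -0.0174)
centre 2 = (0.2185·cos120.0°, 0.2185·sin120.0°, -0.0174) = (-0.1092, 0.1892, -0.0174)
arm 3 at φ=240.0°: ρ3 = 0.1623;  centre 3 = (-0.0811, -0.1405, -0.0906)
subtract pairs → two planes through P
linear system: -0.6554x+0.3784y = 0.0000−0.0000z; -0.5992x+-0.2810y = -0.0135−-0.1465z
det = 0.4110;  x = 0.0124+-0.1349z,  y = 0.0215+-0.2337z
into |P−centre ₁|² = l²: 1.0728z² + 0.0803z + -0.0592 = 0;  Δ = 0.2604;  z = -0.2752 or 0.2004 → z<0 root = -0.2752
x = 0.0496, y = 0.0858

(0.0496, 0.0858, -0.2752)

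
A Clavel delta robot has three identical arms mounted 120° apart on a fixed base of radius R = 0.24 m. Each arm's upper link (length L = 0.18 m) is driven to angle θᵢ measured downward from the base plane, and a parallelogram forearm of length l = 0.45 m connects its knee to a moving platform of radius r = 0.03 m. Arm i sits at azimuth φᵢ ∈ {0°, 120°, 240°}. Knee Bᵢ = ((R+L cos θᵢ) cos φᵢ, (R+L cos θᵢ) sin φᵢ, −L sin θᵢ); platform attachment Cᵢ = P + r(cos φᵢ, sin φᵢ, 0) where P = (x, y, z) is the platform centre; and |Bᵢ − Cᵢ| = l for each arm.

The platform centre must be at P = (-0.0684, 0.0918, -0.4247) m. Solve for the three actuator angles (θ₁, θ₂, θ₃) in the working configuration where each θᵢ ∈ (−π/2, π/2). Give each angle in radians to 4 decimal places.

φ1=0.0° → target in arm frame (-0.0684, 0.0918)
  A=0.2784, B=-0.4247, C=(l²−L²−A²−y'²−z²)/(2L)=-0.2672
  √(A²+B²)=0.5078;  θ1 = -0.9905+2.1250 ≈ 1.1344
φ2=120.0° → target in arm frame (0.1137, 0.0133)
  e−x'=0.0963;  (l²−L²−(e−x')²−y'²−z²)/2L = -0.0548
  γ=atan2(-0.4247,0.0963)=-1.3478;  ψ=arccos(-0.1258)=1.6969;  θ2=γ+ψ≈0.3491
arm 3 (φ=240.0°): x'=-0.0453, y'=-0.1051
  A=0.2553, B=-0.4247, C=(l²−L²−A²−y'²−z²)/(2L)=-0.2403
  θ3 = atan2(B,A) + arccos(C/0.4955) = 1.0475

θ₁ = 1.1344, θ₂ = 0.3491, θ₃ = 1.0475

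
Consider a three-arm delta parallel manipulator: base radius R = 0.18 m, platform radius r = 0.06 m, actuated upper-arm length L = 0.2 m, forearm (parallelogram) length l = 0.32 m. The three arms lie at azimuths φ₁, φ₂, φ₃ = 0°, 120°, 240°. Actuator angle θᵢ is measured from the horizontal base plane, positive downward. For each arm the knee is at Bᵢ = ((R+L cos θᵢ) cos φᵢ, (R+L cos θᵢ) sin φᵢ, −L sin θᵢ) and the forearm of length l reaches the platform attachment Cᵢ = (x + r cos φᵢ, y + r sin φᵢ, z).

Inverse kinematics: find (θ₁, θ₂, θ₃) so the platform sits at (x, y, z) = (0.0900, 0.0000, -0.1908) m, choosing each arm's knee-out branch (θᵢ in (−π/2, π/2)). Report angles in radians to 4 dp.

arm 1 (φ=0.0°): x'=0.0900, y'=0.0000
  A=0.0300, B=-0.1908, C=(l²−L²−A²−y'²−z²)/(2L)=0.0627
  √(A²+B²)=0.1931;  θ1 = -1.4148+1.2400 ≈ -0.1749
arm 2 (φ=120.0°): x'=-0.0450, y'=-0.0779
  A=0.1650, B=-0.1908, C=(l²−L²−A²−y'²−z²)/(2L)=-0.0183
  θ2 = atan2(B,A) + arccos(C/0.2522) = 0.7855
φ3=240.0° → target in arm frame (-0.0450, 0.0779)
  e−x'=0.1650;  (l²−L²−(e−x')²−y'²−z²)/2L = -0.0183
  √(A²+B²)=0.2522;  θ3 = -0.8578+1.6433 ≈ 0.7855

θ₁ = -0.1749, θ₂ = 0.7855, θ₃ = 0.7855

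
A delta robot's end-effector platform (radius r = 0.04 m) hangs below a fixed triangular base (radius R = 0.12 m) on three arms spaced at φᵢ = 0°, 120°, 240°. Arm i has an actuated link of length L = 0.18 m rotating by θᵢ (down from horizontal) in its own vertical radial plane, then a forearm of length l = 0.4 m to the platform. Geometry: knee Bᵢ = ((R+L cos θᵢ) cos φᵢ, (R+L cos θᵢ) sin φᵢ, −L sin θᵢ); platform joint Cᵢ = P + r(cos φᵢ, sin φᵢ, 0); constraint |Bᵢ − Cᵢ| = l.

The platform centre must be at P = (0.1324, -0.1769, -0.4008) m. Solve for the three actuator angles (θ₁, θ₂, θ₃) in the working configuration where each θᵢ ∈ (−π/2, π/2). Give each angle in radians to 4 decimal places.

θ₁ = 0.3491, θ₂ = 1.3962, θ₃ = 0.5237

arm 1 (φ=0.0°): x'=0.1324, y'=-0.1769
  e−x'=-0.0524;  (l²−L²−(e−x')²−y'²−z²)/2L = -0.1863
  θ1 = atan2(B,A) + arccos(C/0.4042) = 0.3491
rotate P by −φ2: (-0.2194, -0.0262, -0.4008)
  e−x'=0.2994;  (l²−L²−(e−x')²−y'²−z²)/2L = -0.3427
  √(A²+B²)=0.5003;  θ2 = -0.9292+2.3254 ≈ 1.3962
arm 3 (φ=240.0°): x'=0.0870, y'=0.2031
  e−x'=-0.0070;  (l²−L²−(e−x')²−y'²−z²)/2L = -0.2065
  θ3 = atan2(B,A) + arccos(C/0.4009) = 0.5237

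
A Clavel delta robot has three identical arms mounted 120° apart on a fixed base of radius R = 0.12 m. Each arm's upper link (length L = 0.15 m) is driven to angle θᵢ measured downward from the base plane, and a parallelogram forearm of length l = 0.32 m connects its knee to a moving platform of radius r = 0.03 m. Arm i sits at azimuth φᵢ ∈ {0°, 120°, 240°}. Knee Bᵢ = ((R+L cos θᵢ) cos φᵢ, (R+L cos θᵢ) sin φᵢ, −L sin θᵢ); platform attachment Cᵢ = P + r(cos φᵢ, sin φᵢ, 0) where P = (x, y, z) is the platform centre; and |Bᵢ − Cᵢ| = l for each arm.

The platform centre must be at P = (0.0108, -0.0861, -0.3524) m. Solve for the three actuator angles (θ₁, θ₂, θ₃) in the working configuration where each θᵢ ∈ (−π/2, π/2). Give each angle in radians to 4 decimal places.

θ₁ = 0.7856, θ₂ = 1.1349, θ₃ = 0.5238

arm 1 (φ=0.0°): x'=0.0108, y'=-0.0861
  e−x'=0.0792;  (l²−L²−(e−x')²−y'²−z²)/2L = -0.1932
  θ1 = atan2(B,A) + arccos(C/0.3612) = 0.7856
arm 2 (φ=120.0°): x'=-0.0800, y'=0.0337
  A=0.1700, B=-0.3524, C=(l²−L²−A²−y'²−z²)/(2L)=-0.2477
  √(A²+B²)=0.3912;  θ2 = -1.1214+2.2563 ≈ 1.1349
arm 3 (φ=240.0°): x'=0.0692, y'=0.0524
  e−x'=0.0208;  (l²−L²−(e−x')²−y'²−z²)/2L = -0.1582
  θ3 = atan2(B,A) + arccos(C/0.3530) = 0.5238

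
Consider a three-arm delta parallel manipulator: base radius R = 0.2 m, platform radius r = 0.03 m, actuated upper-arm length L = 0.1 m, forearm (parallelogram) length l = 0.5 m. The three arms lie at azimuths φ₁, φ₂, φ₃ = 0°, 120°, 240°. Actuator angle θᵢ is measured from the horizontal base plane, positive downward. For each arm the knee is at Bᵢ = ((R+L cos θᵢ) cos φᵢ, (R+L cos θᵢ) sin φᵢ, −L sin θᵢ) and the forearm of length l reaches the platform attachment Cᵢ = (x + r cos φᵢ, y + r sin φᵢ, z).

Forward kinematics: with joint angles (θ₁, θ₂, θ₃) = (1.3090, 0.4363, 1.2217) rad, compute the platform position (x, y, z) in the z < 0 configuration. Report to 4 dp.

centre 1 = (0.1959·cos0.0°, 0.1959·sin0.0°, -0.0966) = (0.1959, 0.0000, -0.0966)
arm 2 at φ=120.0°: ρ2 = 0.2606;  centre 2 = (-0.1303, 0.2257, -0.0423)
φ3=240.0°: virtual centre (-0.1021, -0.1768, -0.0940), radius l
subtract pairs → two planes through P
plane₁₂: -0.6524x+0.4514y+0.1087z = 0.0220
det = 0.4998;  x = -0.0181+0.0816z,  y = 0.0226+-0.1227z
sphere 1 gives Az²+Bz+C=0 with A=1.0217, B=0.1527, C=-0.1944;  B²−4AC=0.8176;  roots -0.5172, 0.3678;  negative root z = -0.5172
x = -0.0604, y = 0.0860

(-0.0604, 0.0860, -0.5172)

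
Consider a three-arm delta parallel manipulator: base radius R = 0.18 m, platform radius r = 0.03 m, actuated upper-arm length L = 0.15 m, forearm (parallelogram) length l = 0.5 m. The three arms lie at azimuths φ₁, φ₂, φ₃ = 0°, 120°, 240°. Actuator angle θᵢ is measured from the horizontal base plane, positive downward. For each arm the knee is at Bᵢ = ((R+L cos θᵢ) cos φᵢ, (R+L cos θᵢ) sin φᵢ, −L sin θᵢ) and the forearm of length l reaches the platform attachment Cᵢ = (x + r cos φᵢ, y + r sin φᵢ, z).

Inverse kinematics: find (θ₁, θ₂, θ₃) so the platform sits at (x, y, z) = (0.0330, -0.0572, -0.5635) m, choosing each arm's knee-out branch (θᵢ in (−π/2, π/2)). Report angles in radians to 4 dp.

θ₁ = 0.8731, θ₂ = 1.2219, θ₃ = 0.8729

rotate P by −φ1: (0.0330, -0.0572, -0.5635)
  A cos θ + B sin θ = C:  0.1170·cos θ + -0.5635·sin θ = -0.3566
  √(A²+B²)=0.5755;  θ1 = -1.3661+2.2391 ≈ 0.8731
arm 2 (φ=120.0°): x'=-0.0660, y'=0.0000
  e−x'=0.2160;  (l²−L²−(e−x')²−y'²−z²)/2L = -0.4557
  γ=atan2(-0.5635,0.2160)=-1.2047;  ψ=arccos(-0.7551)=2.4266;  θ2=γ+ψ≈1.2219
arm 3 (φ=240.0°): x'=0.0330, y'=0.0572
  A=0.1170, B=-0.5635, C=(l²−L²−A²−y'²−z²)/(2L)=-0.3566
  θ3 = atan2(B,A) + arccos(C/0.5755) = 0.8729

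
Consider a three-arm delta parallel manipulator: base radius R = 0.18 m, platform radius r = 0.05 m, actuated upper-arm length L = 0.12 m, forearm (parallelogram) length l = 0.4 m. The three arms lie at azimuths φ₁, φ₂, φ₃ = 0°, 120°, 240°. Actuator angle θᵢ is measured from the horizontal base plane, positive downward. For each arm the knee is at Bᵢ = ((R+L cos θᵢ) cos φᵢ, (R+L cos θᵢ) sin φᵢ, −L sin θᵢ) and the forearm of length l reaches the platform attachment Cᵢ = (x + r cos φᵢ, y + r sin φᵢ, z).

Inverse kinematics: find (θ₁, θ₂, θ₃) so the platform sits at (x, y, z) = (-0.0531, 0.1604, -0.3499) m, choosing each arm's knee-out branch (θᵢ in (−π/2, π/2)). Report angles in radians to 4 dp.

rotate P by −φ1: (-0.0531, 0.1604, -0.3499)
  A cos θ + B sin θ = C:  0.1831·cos θ + -0.3499·sin θ = -0.1503
  √(A²+B²)=0.3949;  θ1 = -1.0887+1.9614 ≈ 0.8727
φ2=120.0° → target in arm frame (0.1655, -0.0342)
  A=-0.0355, B=-0.3499, C=(l²−L²−A²−y'²−z²)/(2L)=0.0864
  θ2 = atan2(B,A) + arccos(C/0.3517) = -0.3493
rotate P by −φ3: (-0.1124, -0.1262, -0.3499)
  A=0.2424, B=-0.3499, C=(l²−L²−A²−y'²−z²)/(2L)=-0.2145
  γ=atan2(-0.3499,0.2424)=-0.9650;  ψ=arccos(-0.5041)=2.0991;  θ3=γ+ψ≈1.1341

θ₁ = 0.8727, θ₂ = -0.3493, θ₃ = 1.1341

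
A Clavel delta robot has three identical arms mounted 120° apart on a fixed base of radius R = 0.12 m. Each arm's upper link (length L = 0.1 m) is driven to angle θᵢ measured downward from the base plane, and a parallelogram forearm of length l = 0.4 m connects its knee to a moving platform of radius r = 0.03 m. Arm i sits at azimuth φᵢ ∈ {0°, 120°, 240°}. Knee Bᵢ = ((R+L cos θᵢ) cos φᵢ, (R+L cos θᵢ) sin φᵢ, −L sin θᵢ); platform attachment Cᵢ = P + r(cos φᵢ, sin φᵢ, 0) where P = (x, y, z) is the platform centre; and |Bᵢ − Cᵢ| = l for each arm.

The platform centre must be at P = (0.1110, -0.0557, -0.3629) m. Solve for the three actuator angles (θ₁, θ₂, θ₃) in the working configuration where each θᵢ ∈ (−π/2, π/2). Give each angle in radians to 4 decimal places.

arm 1 (φ=0.0°): x'=0.1110, y'=-0.0557
  A cos θ + B sin θ = C:  -0.0210·cos θ + -0.3629·sin θ = 0.0738
  θ1 = atan2(B,A) + arccos(C/0.3635) = -0.2622
arm 2 (φ=120.0°): x'=-0.1037, y'=-0.0683
  A=0.1937, B=-0.3629, C=(l²−L²−A²−y'²−z²)/(2L)=-0.1195
  θ2 = atan2(B,A) + arccos(C/0.4114) = 0.7850
arm 3 (φ=240.0°): x'=-0.0073, y'=0.1240
  A cos θ + B sin θ = C:  0.0973·cos θ + -0.3629·sin θ = -0.0326
  √(A²+B²)=0.3757;  θ3 = -1.3089+1.6578 ≈ 0.3488

θ₁ = -0.2622, θ₂ = 0.7850, θ₃ = 0.3488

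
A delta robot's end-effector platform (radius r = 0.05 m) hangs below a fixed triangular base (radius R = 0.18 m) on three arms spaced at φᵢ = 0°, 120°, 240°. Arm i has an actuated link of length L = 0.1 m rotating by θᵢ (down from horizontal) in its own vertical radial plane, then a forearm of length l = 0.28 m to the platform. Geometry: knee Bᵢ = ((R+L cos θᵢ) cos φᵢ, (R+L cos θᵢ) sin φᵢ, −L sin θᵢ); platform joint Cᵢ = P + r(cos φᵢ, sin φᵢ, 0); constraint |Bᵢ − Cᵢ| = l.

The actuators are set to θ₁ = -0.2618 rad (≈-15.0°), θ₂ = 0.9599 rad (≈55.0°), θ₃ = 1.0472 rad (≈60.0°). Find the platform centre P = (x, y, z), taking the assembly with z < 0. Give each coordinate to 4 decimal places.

φ1=0.0°: virtual centre (0.2266, 0.0000, 0.0259), radius l
φ2=120.0°: virtual centre (-0.0937, 0.1623, -0.0819), radius l
O3 = (0.1800·cos240.0°, 0.1800·sin240.0°, -0.0866) = (-0.0900, -0.1559, -0.0866)
subtract pairs → two planes through P
plane₁₂: -0.6405x+0.3245y+-0.2156z = -0.0102
det = 0.4052;  x = 0.0176+-0.3461z,  y = 0.0032+-0.0187z
into |P−O₁|² = l²: 1.1201z² + 0.0928z + -0.0340 = 0;  Δ = 0.1610;  z = -0.2206 or 0.1377 → z<0 root = -0.2206
x = 0.0939, y = 0.0073

(0.0939, 0.0073, -0.2206)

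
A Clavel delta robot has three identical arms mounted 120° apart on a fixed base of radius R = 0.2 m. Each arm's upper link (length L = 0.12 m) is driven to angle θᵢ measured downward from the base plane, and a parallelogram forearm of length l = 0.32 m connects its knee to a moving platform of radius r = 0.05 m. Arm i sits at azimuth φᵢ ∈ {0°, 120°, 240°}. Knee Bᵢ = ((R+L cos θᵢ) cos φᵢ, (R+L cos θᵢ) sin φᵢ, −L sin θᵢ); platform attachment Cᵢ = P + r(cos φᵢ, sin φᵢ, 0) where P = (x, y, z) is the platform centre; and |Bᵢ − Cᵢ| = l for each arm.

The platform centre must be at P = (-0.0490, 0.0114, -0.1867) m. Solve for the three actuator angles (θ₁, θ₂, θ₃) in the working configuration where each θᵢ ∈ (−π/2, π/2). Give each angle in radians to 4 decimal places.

arm 1 (φ=0.0°): x'=-0.0490, y'=0.0114
  e−x'=0.1990;  (l²−L²−(e−x')²−y'²−z²)/2L = 0.0559
  γ=atan2(-0.1867,0.1990)=-0.7535;  ψ=arccos(0.2048)=1.3645;  θ1=γ+ψ≈0.6110
φ2=120.0° → target in arm frame (0.0344, 0.0367)
  e−x'=0.1156;  (l²−L²−(e−x')²−y'²−z²)/2L = 0.1601
  √(A²+B²)=0.2196;  θ2 = -1.0163+0.7539 ≈ -0.2624
arm 3 (φ=240.0°): x'=0.0146, y'=-0.0481
  A=0.1354, B=-0.1867, C=(l²−L²−A²−y'²−z²)/(2L)=0.1354
  θ3 = atan2(B,A) + arccos(C/0.2306) = -0.0002

θ₁ = 0.6110, θ₂ = -0.2624, θ₃ = -0.0002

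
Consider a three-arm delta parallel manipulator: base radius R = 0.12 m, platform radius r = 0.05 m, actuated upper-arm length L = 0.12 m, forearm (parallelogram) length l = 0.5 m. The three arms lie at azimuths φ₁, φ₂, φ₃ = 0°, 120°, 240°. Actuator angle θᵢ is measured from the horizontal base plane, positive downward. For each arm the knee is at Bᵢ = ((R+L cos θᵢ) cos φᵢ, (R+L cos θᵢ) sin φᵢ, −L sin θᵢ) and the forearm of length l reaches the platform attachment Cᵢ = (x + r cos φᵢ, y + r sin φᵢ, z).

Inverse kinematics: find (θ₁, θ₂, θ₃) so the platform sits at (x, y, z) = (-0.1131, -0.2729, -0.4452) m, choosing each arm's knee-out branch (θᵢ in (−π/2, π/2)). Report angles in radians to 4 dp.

θ₁ = 1.0477, θ₂ = 1.2222, θ₃ = -0.3487

arm 1 (φ=0.0°): x'=-0.1131, y'=-0.2729
  e−x'=0.1831;  (l²−L²−(e−x')²−y'²−z²)/2L = -0.2942
  γ=atan2(-0.4452,0.1831)=-1.1806;  ψ=arccos(-0.6111)=2.2283;  θ1=γ+ψ≈1.0477
arm 2 (φ=120.0°): x'=-0.1798, y'=0.2344
  e−x'=0.2498;  (l²−L²−(e−x')²−y'²−z²)/2L = -0.3331
  √(A²+B²)=0.5105;  θ2 = -1.0595+2.2816 ≈ 1.2222
arm 3 (φ=240.0°): x'=0.2929, y'=0.0385
  A cos θ + B sin θ = C:  -0.2229·cos θ + -0.4452·sin θ = -0.0574
  θ3 = atan2(B,A) + arccos(C/0.4979) = -0.3487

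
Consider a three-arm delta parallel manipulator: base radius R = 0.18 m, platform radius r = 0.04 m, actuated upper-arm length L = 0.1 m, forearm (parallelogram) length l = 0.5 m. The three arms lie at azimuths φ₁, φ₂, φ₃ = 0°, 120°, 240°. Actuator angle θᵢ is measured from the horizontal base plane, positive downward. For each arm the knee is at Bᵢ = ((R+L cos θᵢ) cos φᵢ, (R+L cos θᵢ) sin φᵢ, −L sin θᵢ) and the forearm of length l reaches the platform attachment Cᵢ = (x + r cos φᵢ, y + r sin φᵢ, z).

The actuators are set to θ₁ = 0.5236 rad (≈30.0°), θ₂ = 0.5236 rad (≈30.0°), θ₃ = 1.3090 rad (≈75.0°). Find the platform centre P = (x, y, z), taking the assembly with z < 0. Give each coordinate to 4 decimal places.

(0.0578, 0.1001, -0.5099)

S1 = (0.2266·cos0.0°, 0.2266·sin0.0°, -0.0500) = (0.2266, 0.0000, -0.0500)
S2 = (0.2266·cos120.0°, 0.2266·sin120.0°, -0.0500) = (-0.1133, 0.1962, -0.0500)
φ3=240.0°: virtual centre (-0.0829, -0.1437, -0.0966), radius l
eliminate P² terms by subtracting sphere 1 from 2 and 3
linear system: -0.6798x+0.3925y = 0.0000−0.0000z; -0.6191x+-0.2873y = -0.0170−-0.0932z
det = 0.4383;  x = 0.0152+-0.0834z,  y = 0.0264+-0.1445z
into |P−S₁|² = l²: 1.0279z² + 0.1277z + -0.2021 = 0;  Δ = 0.8473;  z = -0.5099 or 0.3857 → z<0 root = -0.5099
x = 0.0578, y = 0.1001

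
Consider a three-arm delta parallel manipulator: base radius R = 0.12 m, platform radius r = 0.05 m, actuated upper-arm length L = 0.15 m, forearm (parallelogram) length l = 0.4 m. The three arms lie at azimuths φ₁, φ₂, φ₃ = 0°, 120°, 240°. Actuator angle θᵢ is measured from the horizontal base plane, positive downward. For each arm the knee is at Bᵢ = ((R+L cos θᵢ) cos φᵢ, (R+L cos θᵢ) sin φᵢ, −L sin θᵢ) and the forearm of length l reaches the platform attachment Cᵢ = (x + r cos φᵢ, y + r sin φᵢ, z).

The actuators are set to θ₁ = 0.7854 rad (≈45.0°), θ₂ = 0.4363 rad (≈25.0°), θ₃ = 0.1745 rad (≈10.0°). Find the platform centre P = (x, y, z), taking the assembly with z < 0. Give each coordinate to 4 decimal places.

(-0.0946, -0.0412, -0.3976)

S1 = (0.1761·cos0.0°, 0.1761·sin0.0°, -0.1061) = (0.1761, 0.0000, -0.1061)
S2 = (0.2059·cos120.0°, 0.2059·sin120.0°, -0.0634) = (-0.1030, 0.1784, -0.0634)
arm 3 at φ=240.0°: e+L cos θ3 = 0.2177;  S3 = (-0.1089, -0.1886, -0.0260)
eliminate P² terms by subtracting sphere 1 from 2 and 3
plane₁₂: -0.5581x+0.3567y+0.0854z = 0.0042
Cramer: x(z) = -0.0088+0.2158z;  y(z) = -0.0021+0.0983z
quadratic in z: (1.0562)z²+(0.1319)z+(-0.1146)=0, √Δ=0.7081 → z ∈ {-0.3976, 0.2727}; z = -0.3976 (taking z<0)
x = -0.0946, y = -0.0412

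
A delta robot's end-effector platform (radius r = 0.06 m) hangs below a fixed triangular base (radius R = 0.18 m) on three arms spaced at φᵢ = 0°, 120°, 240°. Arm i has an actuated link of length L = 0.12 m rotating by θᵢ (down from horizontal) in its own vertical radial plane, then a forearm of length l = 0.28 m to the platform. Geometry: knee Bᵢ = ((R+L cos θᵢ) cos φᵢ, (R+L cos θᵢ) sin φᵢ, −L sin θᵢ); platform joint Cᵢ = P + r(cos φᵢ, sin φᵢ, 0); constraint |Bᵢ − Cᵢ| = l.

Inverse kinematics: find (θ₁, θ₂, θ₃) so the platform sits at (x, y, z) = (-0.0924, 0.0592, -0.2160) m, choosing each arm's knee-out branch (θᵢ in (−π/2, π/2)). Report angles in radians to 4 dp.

θ₁ = 1.2217, θ₂ = -0.1739, θ₃ = 0.6979

φ1=0.0° → target in arm frame (-0.0924, 0.0592)
  A=0.2124, B=-0.2160, C=(l²−L²−A²−y'²−z²)/(2L)=-0.1303
  θ1 = atan2(B,A) + arccos(C/0.3029) = 1.2217
arm 2 (φ=120.0°): x'=0.0975, y'=0.0504
  A=0.0225, B=-0.2160, C=(l²−L²−A²−y'²−z²)/(2L)=0.0596
  √(A²+B²)=0.2172;  θ2 = -1.4669+1.2930 ≈ -0.1739
rotate P by −φ3: (-0.0051, -0.1096, -0.2160)
  A=0.1251, B=-0.2160, C=(l²−L²−A²−y'²−z²)/(2L)=-0.0430
  √(A²+B²)=0.2496;  θ3 = -1.0459+1.7439 ≈ 0.6979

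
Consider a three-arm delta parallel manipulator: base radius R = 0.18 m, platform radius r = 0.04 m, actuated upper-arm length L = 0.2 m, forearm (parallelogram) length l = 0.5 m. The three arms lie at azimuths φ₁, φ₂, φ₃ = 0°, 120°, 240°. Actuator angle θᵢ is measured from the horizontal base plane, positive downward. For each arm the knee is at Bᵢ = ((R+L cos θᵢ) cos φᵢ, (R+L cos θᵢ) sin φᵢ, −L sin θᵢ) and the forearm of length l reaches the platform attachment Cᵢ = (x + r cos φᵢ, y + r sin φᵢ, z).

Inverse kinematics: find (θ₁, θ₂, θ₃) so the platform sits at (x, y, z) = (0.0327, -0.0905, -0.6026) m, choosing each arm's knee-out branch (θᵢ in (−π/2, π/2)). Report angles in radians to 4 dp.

θ₁ = 0.9599, θ₂ = 1.3089, θ₃ = 0.8728

rotate P by −φ1: (0.0327, -0.0905, -0.6026)
  A cos θ + B sin θ = C:  0.1073·cos θ + -0.6026·sin θ = -0.4321
  θ1 = atan2(B,A) + arccos(C/0.6121) = 0.9599
φ2=120.0° → target in arm frame (-0.0947, 0.0169)
  A=0.2347, B=-0.6026, C=(l²−L²−A²−y'²−z²)/(2L)=-0.5213
  θ2 = atan2(B,A) + arccos(C/0.6467) = 1.3089
arm 3 (φ=240.0°): x'=0.0620, y'=0.0736
  A cos θ + B sin θ = C:  0.0780·cos θ + -0.6026·sin θ = -0.4115
  √(A²+B²)=0.6076;  θ3 = -1.4421+2.3149 ≈ 0.8728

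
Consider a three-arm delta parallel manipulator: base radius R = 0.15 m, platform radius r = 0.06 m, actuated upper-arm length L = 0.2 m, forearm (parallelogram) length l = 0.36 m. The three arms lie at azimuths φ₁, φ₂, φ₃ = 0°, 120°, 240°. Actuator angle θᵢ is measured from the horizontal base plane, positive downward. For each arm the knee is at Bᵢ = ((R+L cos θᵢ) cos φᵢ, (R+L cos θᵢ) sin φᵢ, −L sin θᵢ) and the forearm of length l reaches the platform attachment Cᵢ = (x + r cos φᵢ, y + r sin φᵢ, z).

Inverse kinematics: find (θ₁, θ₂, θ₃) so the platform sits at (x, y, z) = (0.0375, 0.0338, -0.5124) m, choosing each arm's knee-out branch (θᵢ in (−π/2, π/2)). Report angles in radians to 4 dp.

θ₁ = 1.1342, θ₂ = 1.2216, θ₃ = 1.3961

rotate P by −φ1: (0.0375, 0.0338, -0.5124)
  A=0.0525, B=-0.5124, C=(l²−L²−A²−y'²−z²)/(2L)=-0.4421
  θ1 = atan2(B,A) + arccos(C/0.5151) = 1.1342
rotate P by −φ2: (0.0105, -0.0494, -0.5124)
  A cos θ + B sin θ = C:  0.0795·cos θ + -0.5124·sin θ = -0.4543
  √(A²+B²)=0.5185;  θ2 = -1.4169+2.6385 ≈ 1.2216
rotate P by −φ3: (-0.0480, 0.0156, -0.5124)
  A=0.1380, B=-0.5124, C=(l²−L²−A²−y'²−z²)/(2L)=-0.4806
  √(A²+B²)=0.5307;  θ3 = -1.3077+2.7038 ≈ 1.3961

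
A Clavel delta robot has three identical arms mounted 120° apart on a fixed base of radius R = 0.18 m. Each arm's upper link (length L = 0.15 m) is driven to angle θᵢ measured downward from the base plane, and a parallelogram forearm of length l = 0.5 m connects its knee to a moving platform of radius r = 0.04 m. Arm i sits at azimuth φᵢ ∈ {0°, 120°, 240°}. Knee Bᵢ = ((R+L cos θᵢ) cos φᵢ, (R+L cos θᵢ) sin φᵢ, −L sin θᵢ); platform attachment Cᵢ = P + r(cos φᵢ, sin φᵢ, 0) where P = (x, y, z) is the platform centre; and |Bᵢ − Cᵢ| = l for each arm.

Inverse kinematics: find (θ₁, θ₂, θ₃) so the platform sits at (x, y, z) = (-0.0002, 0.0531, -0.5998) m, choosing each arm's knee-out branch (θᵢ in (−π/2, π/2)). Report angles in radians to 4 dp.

θ₁ = 1.2221, θ₂ = 1.0475, θ₃ = 1.3963

φ1=0.0° → target in arm frame (-0.0002, 0.0531)
  A=0.1402, B=-0.5998, C=(l²−L²−A²−y'²−z²)/(2L)=-0.5158
  γ=atan2(-0.5998,0.1402)=-1.3412;  ψ=arccos(-0.8374)=2.5632;  θ1=γ+ψ≈1.2221
φ2=120.0° → target in arm frame (0.0461, -0.0264)
  e−x'=0.0939;  (l²−L²−(e−x')²−y'²−z²)/2L = -0.4726
  γ=atan2(-0.5998,0.0939)=-1.4155;  ψ=arccos(-0.7784)=2.4629;  θ2=γ+ψ≈1.0475
arm 3 (φ=240.0°): x'=-0.0459, y'=-0.0267
  e−x'=0.1859;  (l²−L²−(e−x')²−y'²−z²)/2L = -0.5584
  θ3 = atan2(B,A) + arccos(C/0.6279) = 1.3963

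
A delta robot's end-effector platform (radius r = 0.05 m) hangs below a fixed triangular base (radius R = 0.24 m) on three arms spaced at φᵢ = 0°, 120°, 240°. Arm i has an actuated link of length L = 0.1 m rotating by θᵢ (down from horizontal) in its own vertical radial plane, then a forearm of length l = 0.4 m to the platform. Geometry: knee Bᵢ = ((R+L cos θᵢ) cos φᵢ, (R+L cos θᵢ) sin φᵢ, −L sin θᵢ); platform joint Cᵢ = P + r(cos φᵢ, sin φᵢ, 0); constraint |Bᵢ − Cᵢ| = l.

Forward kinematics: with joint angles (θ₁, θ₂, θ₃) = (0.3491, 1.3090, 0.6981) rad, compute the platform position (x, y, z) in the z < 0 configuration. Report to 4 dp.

O1 = (0.2840·cos0.0°, 0.2840·sin0.0°, -0.0342) = (0.2840, 0.0000, -0.0342)
O2 = (0.2159·cos120.0°, 0.2159·sin120.0°, -0.0966) = (-0.1079, 0.1870, -0.0966)
φ3=240.0°: virtual centre (-0.1333, -0.2309, -0.0643), radius l
eliminate P² terms by subtracting sphere 1 from 2 and 3
[-0.7838 0.3739 -0.1248]·P = -0.0259;  [-0.8345 -0.4618 -0.0601]·P = -0.0066
det = 0.6740;  x = 0.0214+-0.1189z,  y = -0.0244+0.0846z
sphere 1 gives Az²+Bz+C=0 with A=1.0213, B=0.1267, C=-0.0893;  B²−4AC=0.3808;  roots -0.3642, 0.2401;  negative root z = -0.3642
x = 0.0647, y = -0.0552

(0.0647, -0.0552, -0.3642)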